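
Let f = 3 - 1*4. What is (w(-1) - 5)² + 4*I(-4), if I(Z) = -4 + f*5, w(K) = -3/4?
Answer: -47/16 ≈ -2.9375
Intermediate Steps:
w(K) = -¾ (w(K) = -3*¼ = -¾)
f = -1 (f = 3 - 4 = -1)
I(Z) = -9 (I(Z) = -4 - 1*5 = -4 - 5 = -9)
(w(-1) - 5)² + 4*I(-4) = (-¾ - 5)² + 4*(-9) = (-23/4)² - 36 = 529/16 - 36 = -47/16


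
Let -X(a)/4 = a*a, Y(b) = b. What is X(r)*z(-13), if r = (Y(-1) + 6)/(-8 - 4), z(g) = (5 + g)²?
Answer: -400/9 ≈ -44.444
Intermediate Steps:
r = -5/12 (r = (-1 + 6)/(-8 - 4) = 5/(-12) = 5*(-1/12) = -5/12 ≈ -0.41667)
X(a) = -4*a² (X(a) = -4*a*a = -4*a²)
X(r)*z(-13) = (-4*(-5/12)²)*(5 - 13)² = -4*25/144*(-8)² = -25/36*64 = -400/9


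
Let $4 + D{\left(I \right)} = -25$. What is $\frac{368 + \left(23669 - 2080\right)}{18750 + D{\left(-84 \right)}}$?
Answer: $\frac{21957}{18721} \approx 1.1729$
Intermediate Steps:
$D{\left(I \right)} = -29$ ($D{\left(I \right)} = -4 - 25 = -29$)
$\frac{368 + \left(23669 - 2080\right)}{18750 + D{\left(-84 \right)}} = \frac{368 + \left(23669 - 2080\right)}{18750 - 29} = \frac{368 + \left(23669 - 2080\right)}{18721} = \left(368 + 21589\right) \frac{1}{18721} = 21957 \cdot \frac{1}{18721} = \frac{21957}{18721}$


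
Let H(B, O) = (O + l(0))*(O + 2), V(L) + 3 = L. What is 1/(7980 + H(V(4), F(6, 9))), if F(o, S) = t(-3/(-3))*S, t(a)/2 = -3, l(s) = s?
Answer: 1/10788 ≈ 9.2696e-5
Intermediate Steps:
V(L) = -3 + L
t(a) = -6 (t(a) = 2*(-3) = -6)
F(o, S) = -6*S
H(B, O) = O*(2 + O) (H(B, O) = (O + 0)*(O + 2) = O*(2 + O))
1/(7980 + H(V(4), F(6, 9))) = 1/(7980 + (-6*9)*(2 - 6*9)) = 1/(7980 - 54*(2 - 54)) = 1/(7980 - 54*(-52)) = 1/(7980 + 2808) = 1/10788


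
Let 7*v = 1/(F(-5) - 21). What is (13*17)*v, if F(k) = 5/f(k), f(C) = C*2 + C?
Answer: -663/448 ≈ -1.4799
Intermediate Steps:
f(C) = 3*C (f(C) = 2*C + C = 3*C)
F(k) = 5/(3*k) (F(k) = 5/((3*k)) = 5*(1/(3*k)) = 5/(3*k))
v = -3/448 (v = 1/(7*((5/3)/(-5) - 21)) = 1/(7*((5/3)*(-⅕) - 21)) = 1/(7*(-⅓ - 21)) = 1/(7*(-64/3)) = (⅐)*(-3/64) = -3/448 ≈ -0.0066964)
(13*17)*v = (13*17)*(-3/448) = 221*(-3/448) = -663/448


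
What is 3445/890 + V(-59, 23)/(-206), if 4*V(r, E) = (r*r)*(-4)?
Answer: 190388/9167 ≈ 20.769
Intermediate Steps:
V(r, E) = -r**2 (V(r, E) = ((r*r)*(-4))/4 = (r**2*(-4))/4 = (-4*r**2)/4 = -r**2)
3445/890 + V(-59, 23)/(-206) = 3445/890 - 1*(-59)**2/(-206) = 3445*(1/890) - 1*3481*(-1/206) = 689/178 - 3481*(-1/206) = 689/178 + 3481/206 = 190388/9167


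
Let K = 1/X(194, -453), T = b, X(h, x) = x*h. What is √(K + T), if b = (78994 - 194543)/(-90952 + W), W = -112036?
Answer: √11321598663935200605/4459747854 ≈ 0.75447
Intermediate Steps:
X(h, x) = h*x
b = 115549/202988 (b = (78994 - 194543)/(-90952 - 112036) = -115549/(-202988) = -115549*(-1/202988) = 115549/202988 ≈ 0.56924)
T = 115549/202988 ≈ 0.56924
K = -1/87882 (K = 1/(194*(-453)) = 1/(-87882) = -1/87882 ≈ -1.1379e-5)
√(K + T) = √(-1/87882 + 115549/202988) = √(5077237115/8919495708) = √11321598663935200605/4459747854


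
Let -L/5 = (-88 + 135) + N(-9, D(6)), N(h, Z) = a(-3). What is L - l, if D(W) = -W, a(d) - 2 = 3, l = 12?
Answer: -272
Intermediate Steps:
a(d) = 5 (a(d) = 2 + 3 = 5)
N(h, Z) = 5
L = -260 (L = -5*((-88 + 135) + 5) = -5*(47 + 5) = -5*52 = -260)
L - l = -260 - 1*12 = -260 - 12 = -272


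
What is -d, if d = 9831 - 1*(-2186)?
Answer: -12017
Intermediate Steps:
d = 12017 (d = 9831 + 2186 = 12017)
-d = -1*12017 = -12017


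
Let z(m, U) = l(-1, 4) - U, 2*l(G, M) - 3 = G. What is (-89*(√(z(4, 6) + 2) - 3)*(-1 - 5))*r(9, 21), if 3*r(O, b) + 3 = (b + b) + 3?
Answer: -22428 + 7476*I*√3 ≈ -22428.0 + 12949.0*I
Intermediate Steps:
l(G, M) = 3/2 + G/2
r(O, b) = 2*b/3 (r(O, b) = -1 + ((b + b) + 3)/3 = -1 + (2*b + 3)/3 = -1 + (3 + 2*b)/3 = -1 + (1 + 2*b/3) = 2*b/3)
z(m, U) = 1 - U (z(m, U) = (3/2 + (½)*(-1)) - U = (3/2 - ½) - U = 1 - U)
(-89*(√(z(4, 6) + 2) - 3)*(-1 - 5))*r(9, 21) = (-89*(√((1 - 1*6) + 2) - 3)*(-1 - 5))*((⅔)*21) = -89*(√((1 - 6) + 2) - 3)*(-6)*14 = -89*(√(-5 + 2) - 3)*(-6)*14 = -89*(√(-3) - 3)*(-6)*14 = -89*(I*√3 - 3)*(-6)*14 = -89*(-3 + I*√3)*(-6)*14 = -89*(18 - 6*I*√3)*14 = (-1602 + 534*I*√3)*14 = -22428 + 7476*I*√3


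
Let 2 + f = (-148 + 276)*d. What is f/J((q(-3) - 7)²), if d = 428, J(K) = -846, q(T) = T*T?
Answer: -27391/423 ≈ -64.754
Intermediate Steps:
q(T) = T²
f = 54782 (f = -2 + (-148 + 276)*428 = -2 + 128*428 = -2 + 54784 = 54782)
f/J((q(-3) - 7)²) = 54782/(-846) = 54782*(-1/846) = -27391/423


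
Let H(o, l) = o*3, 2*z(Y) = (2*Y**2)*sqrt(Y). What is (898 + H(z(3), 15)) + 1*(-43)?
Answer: 855 + 27*sqrt(3) ≈ 901.77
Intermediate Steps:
z(Y) = Y**(5/2) (z(Y) = ((2*Y**2)*sqrt(Y))/2 = (2*Y**(5/2))/2 = Y**(5/2))
H(o, l) = 3*o
(898 + H(z(3), 15)) + 1*(-43) = (898 + 3*3**(5/2)) + 1*(-43) = (898 + 3*(9*sqrt(3))) - 43 = (898 + 27*sqrt(3)) - 43 = 855 + 27*sqrt(3)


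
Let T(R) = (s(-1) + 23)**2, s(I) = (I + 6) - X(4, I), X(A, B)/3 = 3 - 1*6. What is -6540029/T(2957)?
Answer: -6540029/1369 ≈ -4777.2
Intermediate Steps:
X(A, B) = -9 (X(A, B) = 3*(3 - 1*6) = 3*(3 - 6) = 3*(-3) = -9)
s(I) = 15 + I (s(I) = (I + 6) - 1*(-9) = (6 + I) + 9 = 15 + I)
T(R) = 1369 (T(R) = ((15 - 1) + 23)**2 = (14 + 23)**2 = 37**2 = 1369)
-6540029/T(2957) = -6540029/1369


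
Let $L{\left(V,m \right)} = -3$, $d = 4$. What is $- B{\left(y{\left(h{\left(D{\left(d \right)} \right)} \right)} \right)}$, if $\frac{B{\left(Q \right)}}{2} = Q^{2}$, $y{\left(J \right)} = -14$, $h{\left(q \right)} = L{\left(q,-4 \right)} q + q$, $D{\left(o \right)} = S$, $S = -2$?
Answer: $-392$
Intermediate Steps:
$D{\left(o \right)} = -2$
$h{\left(q \right)} = - 2 q$ ($h{\left(q \right)} = - 3 q + q = - 2 q$)
$B{\left(Q \right)} = 2 Q^{2}$
$- B{\left(y{\left(h{\left(D{\left(d \right)} \right)} \right)} \right)} = - 2 \left(-14\right)^{2} = - 2 \cdot 196 = \left(-1\right) 392 = -392$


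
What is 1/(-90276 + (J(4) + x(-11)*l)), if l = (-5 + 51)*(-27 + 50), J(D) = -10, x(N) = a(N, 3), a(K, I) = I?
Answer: -1/87112 ≈ -1.1479e-5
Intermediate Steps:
x(N) = 3
l = 1058 (l = 46*23 = 1058)
1/(-90276 + (J(4) + x(-11)*l)) = 1/(-90276 + (-10 + 3*1058)) = 1/(-90276 + (-10 + 3174)) = 1/(-90276 + 3164) = 1/(-87112) = -1/87112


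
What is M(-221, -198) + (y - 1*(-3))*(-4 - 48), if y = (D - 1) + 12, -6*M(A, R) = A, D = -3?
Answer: -3211/6 ≈ -535.17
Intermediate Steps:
M(A, R) = -A/6
y = 8 (y = (-3 - 1) + 12 = -4 + 12 = 8)
M(-221, -198) + (y - 1*(-3))*(-4 - 48) = -1/6*(-221) + (8 - 1*(-3))*(-4 - 48) = 221/6 + (8 + 3)*(-52) = 221/6 + 11*(-52) = 221/6 - 572 = -3211/6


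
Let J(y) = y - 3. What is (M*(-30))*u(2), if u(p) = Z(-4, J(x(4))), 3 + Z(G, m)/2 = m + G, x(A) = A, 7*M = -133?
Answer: -6840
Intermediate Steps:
M = -19 (M = (⅐)*(-133) = -19)
J(y) = -3 + y
Z(G, m) = -6 + 2*G + 2*m (Z(G, m) = -6 + 2*(m + G) = -6 + 2*(G + m) = -6 + (2*G + 2*m) = -6 + 2*G + 2*m)
u(p) = -12 (u(p) = -6 + 2*(-4) + 2*(-3 + 4) = -6 - 8 + 2*1 = -6 - 8 + 2 = -12)
(M*(-30))*u(2) = -19*(-30)*(-12) = 570*(-12) = -6840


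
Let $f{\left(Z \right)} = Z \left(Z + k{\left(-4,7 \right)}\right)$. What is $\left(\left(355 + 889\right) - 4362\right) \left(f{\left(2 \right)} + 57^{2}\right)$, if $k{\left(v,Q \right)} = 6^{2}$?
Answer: $-10367350$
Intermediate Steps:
$k{\left(v,Q \right)} = 36$
$f{\left(Z \right)} = Z \left(36 + Z\right)$ ($f{\left(Z \right)} = Z \left(Z + 36\right) = Z \left(36 + Z\right)$)
$\left(\left(355 + 889\right) - 4362\right) \left(f{\left(2 \right)} + 57^{2}\right) = \left(\left(355 + 889\right) - 4362\right) \left(2 \left(36 + 2\right) + 57^{2}\right) = \left(1244 - 4362\right) \left(2 \cdot 38 + 3249\right) = - 3118 \left(76 + 3249\right) = \left(-3118\right) 3325 = -10367350$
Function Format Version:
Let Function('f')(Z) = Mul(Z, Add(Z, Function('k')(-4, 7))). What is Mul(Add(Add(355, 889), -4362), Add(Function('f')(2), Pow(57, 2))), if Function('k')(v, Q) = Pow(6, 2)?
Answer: -10367350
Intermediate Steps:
Function('k')(v, Q) = 36
Function('f')(Z) = Mul(Z, Add(36, Z)) (Function('f')(Z) = Mul(Z, Add(Z, 36)) = Mul(Z, Add(36, Z)))
Mul(Add(Add(355, 889), -4362), Add(Function('f')(2), Pow(57, 2))) = Mul(Add(Add(355, 889), -4362), Add(Mul(2, Add(36, 2)), Pow(57, 2))) = Mul(Add(1244, -4362), Add(Mul(2, 38), 3249)) = Mul(-3118, Add(76, 3249)) = Mul(-3118, 3325) = -10367350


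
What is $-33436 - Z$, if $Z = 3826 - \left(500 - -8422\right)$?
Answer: $-28340$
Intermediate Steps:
$Z = -5096$ ($Z = 3826 - \left(500 + 8422\right) = 3826 - 8922 = -5096$)
$-33436 - Z = -33436 - -5096 = -33436 + 5096 = -28340$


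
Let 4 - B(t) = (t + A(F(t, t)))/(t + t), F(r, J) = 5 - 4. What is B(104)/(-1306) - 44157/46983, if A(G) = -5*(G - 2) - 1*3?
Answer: -2004878399/2127139664 ≈ -0.94252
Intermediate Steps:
F(r, J) = 1
A(G) = 7 - 5*G (A(G) = -5*(-2 + G) - 3 = (10 - 5*G) - 3 = 7 - 5*G)
B(t) = 4 - (2 + t)/(2*t) (B(t) = 4 - (t + (7 - 5*1))/(t + t) = 4 - (t + (7 - 5))/(2*t) = 4 - (t + 2)*1/(2*t) = 4 - (2 + t)*1/(2*t) = 4 - (2 + t)/(2*t))
B(104)/(-1306) - 44157/46983 = (7/2 - 1/104)/(-1306) - 44157/46983 = (7/2 - 1*1/104)*(-1/1306) - 44157*1/46983 = (7/2 - 1/104)*(-1/1306) - 14719/15661 = (363/104)*(-1/1306) - 14719/15661 = -363/135824 - 14719/15661 = -2004878399/2127139664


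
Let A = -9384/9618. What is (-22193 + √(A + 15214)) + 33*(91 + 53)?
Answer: -17441 + √39091524234/1603 ≈ -17318.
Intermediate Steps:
A = -1564/1603 (A = -9384*1/9618 = -1564/1603 ≈ -0.97567)
(-22193 + √(A + 15214)) + 33*(91 + 53) = (-22193 + √(-1564/1603 + 15214)) + 33*(91 + 53) = (-22193 + √(24386478/1603)) + 33*144 = (-22193 + √39091524234/1603) + 4752 = -17441 + √39091524234/1603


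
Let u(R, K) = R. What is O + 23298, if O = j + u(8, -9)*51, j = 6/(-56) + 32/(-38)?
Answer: 12611087/532 ≈ 23705.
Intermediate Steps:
j = -505/532 (j = 6*(-1/56) + 32*(-1/38) = -3/28 - 16/19 = -505/532 ≈ -0.94925)
O = 216551/532 (O = -505/532 + 8*51 = -505/532 + 408 = 216551/532 ≈ 407.05)
O + 23298 = 216551/532 + 23298 = 12611087/532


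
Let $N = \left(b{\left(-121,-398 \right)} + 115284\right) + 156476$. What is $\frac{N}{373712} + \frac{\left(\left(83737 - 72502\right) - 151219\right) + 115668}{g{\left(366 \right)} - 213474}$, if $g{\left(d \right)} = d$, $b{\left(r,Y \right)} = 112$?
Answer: $\frac{1047269987}{1244390889} \approx 0.84159$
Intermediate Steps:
$N = 271872$ ($N = \left(112 + 115284\right) + 156476 = 115396 + 156476 = 271872$)
$\frac{N}{373712} + \frac{\left(\left(83737 - 72502\right) - 151219\right) + 115668}{g{\left(366 \right)} - 213474} = \frac{271872}{373712} + \frac{\left(\left(83737 - 72502\right) - 151219\right) + 115668}{366 - 213474} = 271872 \cdot \frac{1}{373712} + \frac{\left(\left(83737 - 72502\right) - 151219\right) + 115668}{366 - 213474} = \frac{16992}{23357} + \frac{\left(11235 - 151219\right) + 115668}{-213108} = \frac{16992}{23357} + \left(-139984 + 115668\right) \left(- \frac{1}{213108}\right) = \frac{16992}{23357} - - \frac{6079}{53277} = \frac{16992}{23357} + \frac{6079}{53277} = \frac{1047269987}{1244390889}$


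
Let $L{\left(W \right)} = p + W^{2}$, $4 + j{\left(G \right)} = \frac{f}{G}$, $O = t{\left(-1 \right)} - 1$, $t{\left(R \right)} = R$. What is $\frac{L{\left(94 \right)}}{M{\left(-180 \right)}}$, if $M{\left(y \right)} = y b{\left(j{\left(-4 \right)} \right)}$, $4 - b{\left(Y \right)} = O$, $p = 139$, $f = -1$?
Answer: $- \frac{1795}{216} \approx -8.3102$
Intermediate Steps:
$O = -2$ ($O = -1 - 1 = -2$)
$j{\left(G \right)} = -4 - \frac{1}{G}$
$b{\left(Y \right)} = 6$ ($b{\left(Y \right)} = 4 - -2 = 4 + 2 = 6$)
$M{\left(y \right)} = 6 y$ ($M{\left(y \right)} = y 6 = 6 y$)
$L{\left(W \right)} = 139 + W^{2}$
$\frac{L{\left(94 \right)}}{M{\left(-180 \right)}} = \frac{139 + 94^{2}}{6 \left(-180\right)} = \frac{139 + 8836}{-1080} = 8975 \left(- \frac{1}{1080}\right) = - \frac{1795}{216}$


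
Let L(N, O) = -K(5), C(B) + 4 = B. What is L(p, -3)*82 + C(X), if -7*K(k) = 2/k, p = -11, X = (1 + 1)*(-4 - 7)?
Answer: -746/35 ≈ -21.314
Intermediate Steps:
X = -22 (X = 2*(-11) = -22)
C(B) = -4 + B
K(k) = -2/(7*k)
L(N, O) = 2/35 (L(N, O) = -(-2)/(7*5) = -1*(-2/35) = 2/35)
L(p, -3)*82 + C(X) = (2/35)*82 + (-4 - 22) = 164/35 - 26 = -746/35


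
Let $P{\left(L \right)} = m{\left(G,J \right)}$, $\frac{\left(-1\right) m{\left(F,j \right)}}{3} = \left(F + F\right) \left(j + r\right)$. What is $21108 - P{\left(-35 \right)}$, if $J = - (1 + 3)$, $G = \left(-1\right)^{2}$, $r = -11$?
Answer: $21018$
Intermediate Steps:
$G = 1$
$J = -4$ ($J = \left(-1\right) 4 = -4$)
$m{\left(F,j \right)} = - 6 F \left(-11 + j\right)$ ($m{\left(F,j \right)} = - 3 \left(F + F\right) \left(j - 11\right) = - 3 \cdot 2 F \left(-11 + j\right) = - 6 F \left(-11 + j\right)$)
$P{\left(L \right)} = 90$ ($P{\left(L \right)} = 6 \cdot 1 \left(11 - -4\right) = 6 \cdot 1 \left(11 + 4\right) = 6 \cdot 1 \cdot 15 = 90$)
$21108 - P{\left(-35 \right)} = 21108 - 90 = 21018$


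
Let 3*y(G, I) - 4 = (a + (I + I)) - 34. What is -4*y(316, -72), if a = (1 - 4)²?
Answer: 220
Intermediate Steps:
a = 9 (a = (-3)² = 9)
y(G, I) = -7 + 2*I/3 (y(G, I) = 4/3 + ((9 + (I + I)) - 34)/3 = 4/3 + ((9 + 2*I) - 34)/3 = 4/3 + (-25 + 2*I)/3 = 4/3 + (-25/3 + 2*I/3) = -7 + 2*I/3)
-4*y(316, -72) = -4*(-7 + (⅔)*(-72)) = -4*(-7 - 48) = -4*(-55) = 220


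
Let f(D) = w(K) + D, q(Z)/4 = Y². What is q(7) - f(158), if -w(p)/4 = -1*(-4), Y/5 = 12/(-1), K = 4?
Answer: 14258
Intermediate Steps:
Y = -60 (Y = 5*(12/(-1)) = 5*(12*(-1)) = 5*(-12) = -60)
w(p) = -16 (w(p) = -(-4)*(-4) = -4*4 = -16)
q(Z) = 14400 (q(Z) = 4*(-60)² = 4*3600 = 14400)
f(D) = -16 + D
q(7) - f(158) = 14400 - (-16 + 158) = 14400 - 1*142 = 14400 - 142 = 14258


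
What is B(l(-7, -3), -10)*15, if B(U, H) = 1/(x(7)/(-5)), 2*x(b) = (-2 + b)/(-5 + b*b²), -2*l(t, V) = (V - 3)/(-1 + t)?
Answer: -10140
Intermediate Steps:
l(t, V) = -(-3 + V)/(2*(-1 + t)) (l(t, V) = -(V - 3)/(2*(-1 + t)) = -(-3 + V)/(2*(-1 + t)))
x(b) = (-2 + b)/(2*(-5 + b³)) (x(b) = ((-2 + b)/(-5 + b*b²))/2 = ((-2 + b)/(-5 + b³))/2 = (-2 + b)/(2*(-5 + b³)))
B(U, H) = -676 (B(U, H) = 1/(((-2 + 7)/(2*(-5 + 7³)))/(-5)) = 1/(((½)*5/(-5 + 343))*(-⅕)) = 1/(((½)*5/338)*(-⅕)) = 1/(((½)*(1/338)*5)*(-⅕)) = 1/((5/676)*(-⅕)) = 1/(-1/676) = -676)
B(l(-7, -3), -10)*15 = -676*15 = -10140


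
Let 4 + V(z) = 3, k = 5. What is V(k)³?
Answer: -1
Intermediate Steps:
V(z) = -1 (V(z) = -4 + 3 = -1)
V(k)³ = (-1)³ = -1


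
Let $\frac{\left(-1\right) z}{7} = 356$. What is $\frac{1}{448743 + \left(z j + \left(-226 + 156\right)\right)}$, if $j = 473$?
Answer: $- \frac{1}{730043} \approx -1.3698 \cdot 10^{-6}$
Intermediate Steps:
$z = -2492$ ($z = \left(-7\right) 356 = -2492$)
$\frac{1}{448743 + \left(z j + \left(-226 + 156\right)\right)} = \frac{1}{448743 + \left(\left(-2492\right) 473 + \left(-226 + 156\right)\right)} = \frac{1}{448743 - 1178786} = \frac{1}{-730043} = - \frac{1}{730043}$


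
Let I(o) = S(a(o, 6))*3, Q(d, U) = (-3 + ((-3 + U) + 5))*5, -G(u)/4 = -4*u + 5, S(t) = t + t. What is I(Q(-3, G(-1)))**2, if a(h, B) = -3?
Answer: 324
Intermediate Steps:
S(t) = 2*t
G(u) = -20 + 16*u (G(u) = -4*(-4*u + 5) = -4*(5 - 4*u) = -20 + 16*u)
Q(d, U) = -5 + 5*U (Q(d, U) = (-3 + (2 + U))*5 = (-1 + U)*5 = -5 + 5*U)
I(o) = -18 (I(o) = (2*(-3))*3 = -6*3 = -18)
I(Q(-3, G(-1)))**2 = (-18)**2 = 324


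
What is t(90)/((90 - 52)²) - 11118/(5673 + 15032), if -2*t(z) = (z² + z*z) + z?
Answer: -184696617/29898020 ≈ -6.1776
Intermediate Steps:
t(z) = -z² - z/2 (t(z) = -((z² + z*z) + z)/2 = -((z² + z²) + z)/2 = -(2*z² + z)/2 = -(z + 2*z²)/2 = -z² - z/2)
t(90)/((90 - 52)²) - 11118/(5673 + 15032) = (-1*90*(½ + 90))/((90 - 52)²) - 11118/(5673 + 15032) = (-1*90*181/2)/(38²) - 11118/20705 = -8145/1444 - 11118*1/20705 = -8145*1/1444 - 11118/20705 = -8145/1444 - 11118/20705 = -184696617/29898020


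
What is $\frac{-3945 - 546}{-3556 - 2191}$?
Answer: $\frac{4491}{5747} \approx 0.78145$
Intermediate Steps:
$\frac{-3945 - 546}{-3556 - 2191} = - \frac{4491}{-5747} = \left(-4491\right) \left(- \frac{1}{5747}\right) = \frac{4491}{5747}$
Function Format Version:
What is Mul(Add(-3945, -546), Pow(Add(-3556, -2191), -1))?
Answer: Rational(4491, 5747) ≈ 0.78145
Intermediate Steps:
Mul(Add(-3945, -546), Pow(Add(-3556, -2191), -1)) = Mul(-4491, Pow(-5747, -1)) = Mul(-4491, Rational(-1, 5747)) = Rational(4491, 5747)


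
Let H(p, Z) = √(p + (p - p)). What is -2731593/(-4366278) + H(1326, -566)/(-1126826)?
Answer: 910531/1455426 - √1326/1126826 ≈ 0.62558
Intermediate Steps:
H(p, Z) = √p (H(p, Z) = √(p + 0) = √p)
-2731593/(-4366278) + H(1326, -566)/(-1126826) = -2731593/(-4366278) + √1326/(-1126826) = -2731593*(-1/4366278) + √1326*(-1/1126826) = 910531/1455426 - √1326/1126826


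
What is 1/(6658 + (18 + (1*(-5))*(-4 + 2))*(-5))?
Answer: 1/6518 ≈ 0.00015342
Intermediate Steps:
1/(6658 + (18 + (1*(-5))*(-4 + 2))*(-5)) = 1/(6658 + (18 - 5*(-2))*(-5)) = 1/(6658 + (18 + 10)*(-5)) = 1/(6658 + 28*(-5)) = 1/(6658 - 140) = 1/6518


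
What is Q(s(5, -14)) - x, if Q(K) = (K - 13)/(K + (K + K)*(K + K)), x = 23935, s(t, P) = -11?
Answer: -11321279/473 ≈ -23935.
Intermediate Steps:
Q(K) = (-13 + K)/(K + 4*K**2) (Q(K) = (-13 + K)/(K + (2*K)*(2*K)) = (-13 + K)/(K + 4*K**2))
Q(s(5, -14)) - x = (-13 - 11)/((-11)*(1 + 4*(-11))) - 1*23935 = -1/11*(-24)/(1 - 44) - 23935 = -1/11*(-24)/(-43) - 23935 = -1/11*(-1/43)*(-24) - 23935 = -24/473 - 23935 = -11321279/473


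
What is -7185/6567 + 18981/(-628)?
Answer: -43053469/1374692 ≈ -31.319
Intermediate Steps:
-7185/6567 + 18981/(-628) = -7185*1/6567 + 18981*(-1/628) = -2395/2189 - 18981/628 = -43053469/1374692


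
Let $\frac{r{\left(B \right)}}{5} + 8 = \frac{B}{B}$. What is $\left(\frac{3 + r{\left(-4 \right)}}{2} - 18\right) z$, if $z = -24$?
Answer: $816$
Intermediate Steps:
$r{\left(B \right)} = -35$ ($r{\left(B \right)} = -40 + 5 \frac{B}{B} = -40 + 5 \cdot 1 = -40 + 5 = -35$)
$\left(\frac{3 + r{\left(-4 \right)}}{2} - 18\right) z = \left(\frac{3 - 35}{2} - 18\right) \left(-24\right) = \left(\frac{1}{2} \left(-32\right) - 18\right) \left(-24\right) = \left(-16 - 18\right) \left(-24\right) = \left(-34\right) \left(-24\right) = 816$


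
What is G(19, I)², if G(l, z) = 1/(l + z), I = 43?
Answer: 1/3844 ≈ 0.00026015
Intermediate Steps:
G(19, I)² = (1/(19 + 43))² = (1/62)² = 1/3844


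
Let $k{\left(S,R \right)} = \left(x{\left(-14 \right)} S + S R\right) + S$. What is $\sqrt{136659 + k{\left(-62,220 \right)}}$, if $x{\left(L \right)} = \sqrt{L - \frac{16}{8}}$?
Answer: $\sqrt{122957 - 248 i} \approx 350.65 - 0.354 i$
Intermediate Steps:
$x{\left(L \right)} = \sqrt{-2 + L}$ ($x{\left(L \right)} = \sqrt{L - 2} = \sqrt{-2 + L}$)
$k{\left(S,R \right)} = S + R S + 4 i S$ ($k{\left(S,R \right)} = \left(\sqrt{-2 - 14} S + S R\right) + S = \left(\sqrt{-16} S + R S\right) + S = \left(4 i S + R S\right) + S = \left(R S + 4 i S\right) + S = S + R S + 4 i S$)
$\sqrt{136659 + k{\left(-62,220 \right)}} = \sqrt{136659 - 62 \left(1 + 220 + 4 i\right)} = \sqrt{136659 - 62 \left(221 + 4 i\right)} = \sqrt{136659 - \left(13702 + 248 i\right)} = \sqrt{122957 - 248 i}$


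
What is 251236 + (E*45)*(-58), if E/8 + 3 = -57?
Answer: 1504036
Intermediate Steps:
E = -480 (E = -24 + 8*(-57) = -24 - 456 = -480)
251236 + (E*45)*(-58) = 251236 - 480*45*(-58) = 251236 - 21600*(-58) = 251236 + 1252800 = 1504036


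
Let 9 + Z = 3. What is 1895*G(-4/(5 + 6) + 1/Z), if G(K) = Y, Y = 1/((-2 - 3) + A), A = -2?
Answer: -1895/7 ≈ -270.71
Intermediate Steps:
Z = -6 (Z = -9 + 3 = -6)
Y = -⅐ (Y = 1/((-2 - 3) - 2) = 1/(-5 - 2) = 1/(-7) = -⅐ ≈ -0.14286)
G(K) = -⅐
1895*G(-4/(5 + 6) + 1/Z) = 1895*(-⅐) = -1895/7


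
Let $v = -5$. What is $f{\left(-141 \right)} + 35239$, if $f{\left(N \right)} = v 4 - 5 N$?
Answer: $35924$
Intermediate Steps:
$f{\left(N \right)} = -20 - 5 N$ ($f{\left(N \right)} = \left(-5\right) 4 - 5 N = -20 - 5 N$)
$f{\left(-141 \right)} + 35239 = \left(-20 - -705\right) + 35239 = \left(-20 + 705\right) + 35239 = 685 + 35239 = 35924$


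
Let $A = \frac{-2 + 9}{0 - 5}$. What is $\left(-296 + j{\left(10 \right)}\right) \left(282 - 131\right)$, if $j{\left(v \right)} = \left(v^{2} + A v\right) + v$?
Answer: $-30200$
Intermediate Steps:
$A = - \frac{7}{5}$ ($A = \frac{7}{-5} = 7 \left(- \frac{1}{5}\right) = - \frac{7}{5} \approx -1.4$)
$j{\left(v \right)} = v^{2} - \frac{2 v}{5}$ ($j{\left(v \right)} = \left(v^{2} - \frac{7 v}{5}\right) + v = v^{2} - \frac{2 v}{5}$)
$\left(-296 + j{\left(10 \right)}\right) \left(282 - 131\right) = \left(-296 + \frac{1}{5} \cdot 10 \left(-2 + 5 \cdot 10\right)\right) \left(282 - 131\right) = \left(-296 + \frac{1}{5} \cdot 10 \left(-2 + 50\right)\right) 151 = \left(-296 + \frac{1}{5} \cdot 10 \cdot 48\right) 151 = \left(-296 + 96\right) 151 = \left(-200\right) 151 = -30200$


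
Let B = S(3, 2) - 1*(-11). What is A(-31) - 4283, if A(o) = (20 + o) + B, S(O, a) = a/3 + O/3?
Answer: -12844/3 ≈ -4281.3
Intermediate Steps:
S(O, a) = O/3 + a/3 (S(O, a) = a*(⅓) + O*(⅓) = a/3 + O/3 = O/3 + a/3)
B = 38/3 (B = ((⅓)*3 + (⅓)*2) - 1*(-11) = (1 + ⅔) + 11 = 5/3 + 11 = 38/3 ≈ 12.667)
A(o) = 98/3 + o (A(o) = (20 + o) + 38/3 = 98/3 + o)
A(-31) - 4283 = (98/3 - 31) - 4283 = 5/3 - 4283 = -12844/3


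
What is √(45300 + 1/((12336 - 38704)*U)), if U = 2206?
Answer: √598719816815695982/3635488 ≈ 212.84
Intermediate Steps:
√(45300 + 1/((12336 - 38704)*U)) = √(45300 + 1/((12336 - 38704)*2206)) = √(45300 + (1/2206)/(-26368)) = √(45300 - 1/26368*1/2206) = √(45300 - 1/58167808) = √(2635001702399/58167808) = √598719816815695982/3635488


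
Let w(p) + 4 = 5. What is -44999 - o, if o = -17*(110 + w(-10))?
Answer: -43112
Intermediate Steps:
w(p) = 1 (w(p) = -4 + 5 = 1)
o = -1887 (o = -17*(110 + 1) = -17*111 = -1887)
-44999 - o = -44999 - 1*(-1887) = -44999 + 1887 = -43112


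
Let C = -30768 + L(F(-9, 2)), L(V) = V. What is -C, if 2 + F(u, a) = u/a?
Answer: 61549/2 ≈ 30775.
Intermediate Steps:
F(u, a) = -2 + u/a
C = -61549/2 (C = -30768 + (-2 - 9/2) = -30768 - 13/2 = -61549/2 ≈ -30775.)
-C = -1*(-61549/2) = 61549/2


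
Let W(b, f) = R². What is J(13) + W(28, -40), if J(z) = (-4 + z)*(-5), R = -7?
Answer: 4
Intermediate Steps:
J(z) = 20 - 5*z
W(b, f) = 49 (W(b, f) = (-7)² = 49)
J(13) + W(28, -40) = (20 - 5*13) + 49 = (20 - 65) + 49 = -45 + 49 = 4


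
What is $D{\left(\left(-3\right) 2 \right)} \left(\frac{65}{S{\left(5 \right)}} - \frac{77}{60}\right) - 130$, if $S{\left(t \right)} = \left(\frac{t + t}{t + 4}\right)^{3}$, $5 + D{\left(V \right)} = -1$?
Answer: $- \frac{40661}{100} \approx -406.61$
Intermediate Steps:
$D{\left(V \right)} = -6$ ($D{\left(V \right)} = -5 - 1 = -6$)
$S{\left(t \right)} = \frac{8 t^{3}}{\left(4 + t\right)^{3}}$ ($S{\left(t \right)} = \left(\frac{2 t}{4 + t}\right)^{3} = \frac{8 t^{3}}{\left(4 + t\right)^{3}}$)
$D{\left(\left(-3\right) 2 \right)} \left(\frac{65}{S{\left(5 \right)}} - \frac{77}{60}\right) - 130 = - 6 \left(\frac{65}{8 \cdot 5^{3} \frac{1}{\left(4 + 5\right)^{3}}} - \frac{77}{60}\right) - 130 = - 6 \left(\frac{65}{8 \cdot 125 \cdot \frac{1}{729}} - \frac{77}{60}\right) - 130 = - 6 \left(\frac{65}{\frac{1000}{729}} - \frac{77}{60}\right) - 130 = - 6 \left(65 \cdot \frac{729}{1000} - \frac{77}{60}\right) - 130 = - 6 \left(\frac{9477}{200} - \frac{77}{60}\right) - 130 = \left(-6\right) \frac{27661}{600} - 130 = - \frac{27661}{100} - 130 = - \frac{40661}{100}$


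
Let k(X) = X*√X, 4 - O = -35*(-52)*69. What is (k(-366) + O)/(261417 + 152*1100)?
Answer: -125576/428617 - 366*I*√366/428617 ≈ -0.29298 - 0.016336*I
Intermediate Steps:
O = -125576 (O = 4 - (-35*(-52))*69 = 4 - 1820*69 = 4 - 1*125580 = 4 - 125580 = -125576)
k(X) = X^(3/2)
(k(-366) + O)/(261417 + 152*1100) = ((-366)^(3/2) - 125576)/(261417 + 152*1100) = (-366*I*√366 - 125576)/(261417 + 167200) = (-125576 - 366*I*√366)/428617 = (-125576 - 366*I*√366)*(1/428617) = -125576/428617 - 366*I*√366/428617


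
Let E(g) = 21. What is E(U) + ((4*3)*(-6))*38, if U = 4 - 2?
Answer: -2715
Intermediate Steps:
U = 2 (U = 4 - 1*2 = 4 - 2 = 2)
E(U) + ((4*3)*(-6))*38 = 21 + ((4*3)*(-6))*38 = 21 + (12*(-6))*38 = 21 - 72*38 = 21 - 2736 = -2715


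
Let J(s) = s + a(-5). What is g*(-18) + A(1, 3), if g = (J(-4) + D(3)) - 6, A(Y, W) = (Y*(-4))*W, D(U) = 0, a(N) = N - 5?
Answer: 348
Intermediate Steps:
a(N) = -5 + N
J(s) = -10 + s (J(s) = s + (-5 - 5) = s - 10 = -10 + s)
A(Y, W) = -4*W*Y (A(Y, W) = (-4*Y)*W = -4*W*Y)
g = -20 (g = ((-10 - 4) + 0) - 6 = (-14 + 0) - 6 = -14 - 6 = -20)
g*(-18) + A(1, 3) = -20*(-18) - 4*3*1 = 360 - 12 = 348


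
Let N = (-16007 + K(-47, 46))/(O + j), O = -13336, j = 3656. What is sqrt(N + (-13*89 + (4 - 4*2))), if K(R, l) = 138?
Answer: I*sqrt(56113055)/220 ≈ 34.049*I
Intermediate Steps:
N = 15869/9680 (N = (-16007 + 138)/(-13336 + 3656) = -15869/(-9680) = -15869*(-1/9680) = 15869/9680 ≈ 1.6394)
sqrt(N + (-13*89 + (4 - 4*2))) = sqrt(15869/9680 + (-13*89 + (4 - 4*2))) = sqrt(15869/9680 + (-1157 + (4 - 8))) = sqrt(15869/9680 + (-1157 - 4)) = sqrt(15869/9680 - 1161) = sqrt(-11222611/9680) = I*sqrt(56113055)/220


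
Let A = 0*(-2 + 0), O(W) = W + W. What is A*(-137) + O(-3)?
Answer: -6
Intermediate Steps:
O(W) = 2*W
A = 0 (A = 0*(-2) = 0)
A*(-137) + O(-3) = 0*(-137) + 2*(-3) = 0 - 6 = -6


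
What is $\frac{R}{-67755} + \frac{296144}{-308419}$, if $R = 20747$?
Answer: $- \frac{26464005713}{20896929345} \approx -1.2664$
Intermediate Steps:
$\frac{R}{-67755} + \frac{296144}{-308419} = \frac{20747}{-67755} + \frac{296144}{-308419} = 20747 \left(- \frac{1}{67755}\right) + 296144 \left(- \frac{1}{308419}\right) = - \frac{20747}{67755} - \frac{296144}{308419} = - \frac{26464005713}{20896929345}$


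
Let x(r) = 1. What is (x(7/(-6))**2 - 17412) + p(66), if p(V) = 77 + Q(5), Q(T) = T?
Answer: -17329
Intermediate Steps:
p(V) = 82 (p(V) = 77 + 5 = 82)
(x(7/(-6))**2 - 17412) + p(66) = (1**2 - 17412) + 82 = (1 - 17412) + 82 = -17411 + 82 = -17329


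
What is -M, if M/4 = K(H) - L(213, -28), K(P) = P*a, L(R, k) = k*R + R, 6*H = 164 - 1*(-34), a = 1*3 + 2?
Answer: -23664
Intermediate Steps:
a = 5 (a = 3 + 2 = 5)
H = 33 (H = (164 - 1*(-34))/6 = (164 + 34)/6 = (⅙)*198 = 33)
L(R, k) = R + R*k (L(R, k) = R*k + R = R + R*k)
K(P) = 5*P (K(P) = P*5 = 5*P)
M = 23664 (M = 4*(5*33 - 213*(1 - 28)) = 4*(165 - 213*(-27)) = 4*(165 - 1*(-5751)) = 4*(165 + 5751) = 4*5916 = 23664)
-M = -1*23664 = -23664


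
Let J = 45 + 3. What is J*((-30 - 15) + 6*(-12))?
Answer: -5616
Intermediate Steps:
J = 48
J*((-30 - 15) + 6*(-12)) = 48*((-30 - 15) + 6*(-12)) = 48*(-45 - 72) = 48*(-117) = -5616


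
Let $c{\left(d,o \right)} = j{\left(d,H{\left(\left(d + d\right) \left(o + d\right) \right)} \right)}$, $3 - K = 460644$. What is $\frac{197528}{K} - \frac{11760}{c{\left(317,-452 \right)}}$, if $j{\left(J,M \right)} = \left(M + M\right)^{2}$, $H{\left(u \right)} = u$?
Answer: $- \frac{8039010956563}{18747188146845} \approx -0.42881$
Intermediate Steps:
$K = -460641$ ($K = 3 - 460644 = -460641$)
$j{\left(J,M \right)} = 4 M^{2}$ ($j{\left(J,M \right)} = \left(2 M\right)^{2} = 4 M^{2}$)
$c{\left(d,o \right)} = 16 d^{2} \left(d + o\right)^{2}$ ($c{\left(d,o \right)} = 4 \left(\left(d + d\right) \left(o + d\right)\right)^{2} = 4 \left(2 d \left(d + o\right)\right)^{2} = 4 \cdot 4 d^{2} \left(d + o\right)^{2} = 16 d^{2} \left(d + o\right)^{2}$)
$\frac{197528}{K} - \frac{11760}{c{\left(317,-452 \right)}} = \frac{197528}{-460641} - \frac{11760}{16 \cdot 317^{2} \left(317 - 452\right)^{2}} = 197528 \left(- \frac{1}{460641}\right) - \frac{11760}{16 \cdot 100489 \left(-135\right)^{2}} = - \frac{197528}{460641} - \frac{11760}{16 \cdot 100489 \cdot 18225} = - \frac{197528}{460641} - \frac{11760}{29302592400} = - \frac{197528}{460641} - \frac{49}{122094135} = - \frac{8039010956563}{18747188146845}$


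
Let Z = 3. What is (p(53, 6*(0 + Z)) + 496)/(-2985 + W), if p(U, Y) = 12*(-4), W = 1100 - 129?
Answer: -224/1007 ≈ -0.22244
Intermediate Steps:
W = 971
p(U, Y) = -48
(p(53, 6*(0 + Z)) + 496)/(-2985 + W) = (-48 + 496)/(-2985 + 971) = 448/(-2014) = 448*(-1/2014) = -224/1007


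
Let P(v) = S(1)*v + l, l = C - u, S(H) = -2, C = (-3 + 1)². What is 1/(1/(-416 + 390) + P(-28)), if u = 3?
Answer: 26/1481 ≈ 0.017556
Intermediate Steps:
C = 4 (C = (-2)² = 4)
l = 1 (l = 4 - 1*3 = 4 - 3 = 1)
P(v) = 1 - 2*v (P(v) = -2*v + 1 = 1 - 2*v)
1/(1/(-416 + 390) + P(-28)) = 1/(1/(-416 + 390) + (1 - 2*(-28))) = 1/(1/(-26) + (1 + 56)) = 1/(-1/26 + 57) = 1/(1481/26) = 26/1481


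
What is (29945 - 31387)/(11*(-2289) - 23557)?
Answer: 721/24368 ≈ 0.029588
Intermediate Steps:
(29945 - 31387)/(11*(-2289) - 23557) = -1442/(-25179 - 23557) = -1442/(-48736) = -1442*(-1/48736) = 721/24368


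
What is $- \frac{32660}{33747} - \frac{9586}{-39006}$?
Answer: $- \frac{158406203}{219389247} \approx -0.72203$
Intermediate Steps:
$- \frac{32660}{33747} - \frac{9586}{-39006} = \left(-32660\right) \frac{1}{33747} - - \frac{4793}{19503} = - \frac{32660}{33747} + \frac{4793}{19503} = - \frac{158406203}{219389247}$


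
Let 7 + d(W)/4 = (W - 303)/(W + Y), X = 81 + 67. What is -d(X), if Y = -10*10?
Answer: 491/12 ≈ 40.917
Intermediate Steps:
X = 148
Y = -100
d(W) = -28 + 4*(-303 + W)/(-100 + W) (d(W) = -28 + 4*((W - 303)/(W - 100)) = -28 + 4*((-303 + W)/(-100 + W)) = -28 + 4*(-303 + W)/(-100 + W))
-d(X) = -4*(397 - 6*148)/(-100 + 148) = -4*(397 - 888)/48 = -4*(-491)/48 = -1*(-491/12) = 491/12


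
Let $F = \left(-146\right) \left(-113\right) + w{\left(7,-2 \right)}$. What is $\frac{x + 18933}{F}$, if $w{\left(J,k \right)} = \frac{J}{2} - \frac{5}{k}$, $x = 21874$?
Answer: $\frac{40807}{16504} \approx 2.4726$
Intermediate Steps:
$w{\left(J,k \right)} = \frac{J}{2} - \frac{5}{k}$ ($w{\left(J,k \right)} = J \frac{1}{2} - \frac{5}{k} = \frac{J}{2} - \frac{5}{k}$)
$F = 16504$ ($F = \left(-146\right) \left(-113\right) + \left(\frac{1}{2} \cdot 7 - \frac{5}{-2}\right) = 16498 + \left(\frac{7}{2} - - \frac{5}{2}\right) = 16498 + \left(\frac{7}{2} + \frac{5}{2}\right) = 16498 + 6 = 16504$)
$\frac{x + 18933}{F} = \frac{21874 + 18933}{16504} = 40807 \cdot \frac{1}{16504} = \frac{40807}{16504}$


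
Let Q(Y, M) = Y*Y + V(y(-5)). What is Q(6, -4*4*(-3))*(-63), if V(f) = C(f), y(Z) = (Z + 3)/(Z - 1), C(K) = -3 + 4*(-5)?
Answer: -819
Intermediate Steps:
C(K) = -23 (C(K) = -3 - 20 = -23)
y(Z) = (3 + Z)/(-1 + Z)
V(f) = -23
Q(Y, M) = -23 + Y² (Q(Y, M) = Y*Y - 23 = Y² - 23 = -23 + Y²)
Q(6, -4*4*(-3))*(-63) = (-23 + 6²)*(-63) = (-23 + 36)*(-63) = 13*(-63) = -819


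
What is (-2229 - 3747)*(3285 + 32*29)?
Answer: -25176888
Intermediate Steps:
(-2229 - 3747)*(3285 + 32*29) = -5976*(3285 + 928) = -5976*4213 = -25176888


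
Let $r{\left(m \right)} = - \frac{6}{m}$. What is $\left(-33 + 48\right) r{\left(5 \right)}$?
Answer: $-18$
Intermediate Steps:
$\left(-33 + 48\right) r{\left(5 \right)} = \left(-33 + 48\right) \left(- \frac{6}{5}\right) = 15 \left(\left(-6\right) \frac{1}{5}\right) = 15 \left(- \frac{6}{5}\right) = -18$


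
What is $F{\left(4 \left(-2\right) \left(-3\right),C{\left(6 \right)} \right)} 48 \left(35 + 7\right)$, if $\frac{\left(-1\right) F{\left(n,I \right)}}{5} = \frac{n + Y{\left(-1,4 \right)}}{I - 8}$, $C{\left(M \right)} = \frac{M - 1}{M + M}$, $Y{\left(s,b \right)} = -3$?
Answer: $\frac{362880}{13} \approx 27914.0$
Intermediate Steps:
$C{\left(M \right)} = \frac{-1 + M}{2 M}$
$F{\left(n,I \right)} = - \frac{5 \left(-3 + n\right)}{-8 + I}$ ($F{\left(n,I \right)} = - 5 \frac{n - 3}{I - 8} = - 5 \frac{-3 + n}{-8 + I} = - \frac{5 \left(-3 + n\right)}{-8 + I}$)
$F{\left(4 \left(-2\right) \left(-3\right),C{\left(6 \right)} \right)} 48 \left(35 + 7\right) = \frac{5 \left(3 - 4 \left(-2\right) \left(-3\right)\right)}{-8 + \frac{-1 + 6}{2 \cdot 6}} \cdot 48 \left(35 + 7\right) = \frac{5 \left(3 - \left(-8\right) \left(-3\right)\right)}{-8 + \frac{1}{2} \cdot \frac{1}{6} \cdot 5} \cdot 48 \cdot 42 = \frac{5 \left(3 - 24\right)}{-8 + \frac{5}{12}} \cdot 2016 = \frac{5 \left(3 - 24\right)}{- \frac{91}{12}} \cdot 2016 = 5 \left(- \frac{12}{91}\right) \left(-21\right) 2016 = \frac{180}{13} \cdot 2016 = \frac{362880}{13}$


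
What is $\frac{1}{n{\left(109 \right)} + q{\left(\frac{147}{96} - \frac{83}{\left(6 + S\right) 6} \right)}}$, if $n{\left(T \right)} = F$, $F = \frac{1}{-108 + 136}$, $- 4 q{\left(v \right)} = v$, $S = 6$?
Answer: $- \frac{8064}{475} \approx -16.977$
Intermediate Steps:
$q{\left(v \right)} = - \frac{v}{4}$
$F = \frac{1}{28} \approx 0.035714$
$n{\left(T \right)} = \frac{1}{28}$
$\frac{1}{n{\left(109 \right)} + q{\left(\frac{147}{96} - \frac{83}{\left(6 + S\right) 6} \right)}} = \frac{1}{\frac{1}{28} - \frac{\frac{147}{96} - \frac{83}{\left(6 + 6\right) 6}}{4}} = \frac{1}{\frac{1}{28} - \frac{147 \cdot \frac{1}{96} - \frac{83}{12 \cdot 6}}{4}} = \frac{1}{\frac{1}{28} - \frac{\frac{49}{32} - \frac{83}{72}}{4}} = \frac{1}{\frac{1}{28} - \frac{109}{1152}} = \frac{1}{- \frac{475}{8064}} = - \frac{8064}{475}$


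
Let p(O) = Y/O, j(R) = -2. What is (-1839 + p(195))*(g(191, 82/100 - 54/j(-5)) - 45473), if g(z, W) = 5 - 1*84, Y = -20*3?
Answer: 83784144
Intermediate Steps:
Y = -60
g(z, W) = -79 (g(z, W) = 5 - 84 = -79)
p(O) = -60/O
(-1839 + p(195))*(g(191, 82/100 - 54/j(-5)) - 45473) = (-1839 - 60/195)*(-79 - 45473) = (-1839 - 60*1/195)*(-45552) = (-1839 - 4/13)*(-45552) = -23911/13*(-45552) = 83784144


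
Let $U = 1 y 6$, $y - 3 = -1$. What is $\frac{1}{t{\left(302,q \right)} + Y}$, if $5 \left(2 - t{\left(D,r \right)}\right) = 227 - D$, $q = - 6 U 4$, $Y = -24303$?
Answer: $- \frac{1}{24286} \approx -4.1176 \cdot 10^{-5}$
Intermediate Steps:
$y = 2$ ($y = 3 - 1 = 2$)
$U = 12$ ($U = 1 \cdot 2 \cdot 6 = 2 \cdot 6 = 12$)
$q = -288$ ($q = \left(-6\right) 12 \cdot 4 = \left(-72\right) 4 = -288$)
$t{\left(D,r \right)} = - \frac{217}{5} + \frac{D}{5}$ ($t{\left(D,r \right)} = 2 - \frac{227 - D}{5} = 2 + \left(- \frac{227}{5} + \frac{D}{5}\right) = - \frac{217}{5} + \frac{D}{5}$)
$\frac{1}{t{\left(302,q \right)} + Y} = \frac{1}{\left(- \frac{217}{5} + \frac{1}{5} \cdot 302\right) - 24303} = \frac{1}{\left(- \frac{217}{5} + \frac{302}{5}\right) - 24303} = \frac{1}{17 - 24303} = \frac{1}{-24286} = - \frac{1}{24286}$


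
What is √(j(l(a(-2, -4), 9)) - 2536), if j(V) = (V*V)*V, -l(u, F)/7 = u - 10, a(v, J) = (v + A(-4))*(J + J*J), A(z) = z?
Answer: 4*√11819793 ≈ 13752.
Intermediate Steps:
a(v, J) = (-4 + v)*(J + J²) (a(v, J) = (v - 4)*(J + J*J) = (-4 + v)*(J + J²))
l(u, F) = 70 - 7*u (l(u, F) = -7*(u - 10) = -7*(-10 + u) = 70 - 7*u)
j(V) = V³ (j(V) = V²*V = V³)
√(j(l(a(-2, -4), 9)) - 2536) = √((70 - (-28)*(-4 - 2 - 4*(-4) - 4*(-2)))³ - 2536) = √((70 - (-28)*(-4 - 2 + 16 + 8))³ - 2536) = √((70 - (-28)*18)³ - 2536) = √((70 - 7*(-72))³ - 2536) = √((70 + 504)³ - 2536) = √(574³ - 2536) = √(189119224 - 2536) = √189116688 = 4*√11819793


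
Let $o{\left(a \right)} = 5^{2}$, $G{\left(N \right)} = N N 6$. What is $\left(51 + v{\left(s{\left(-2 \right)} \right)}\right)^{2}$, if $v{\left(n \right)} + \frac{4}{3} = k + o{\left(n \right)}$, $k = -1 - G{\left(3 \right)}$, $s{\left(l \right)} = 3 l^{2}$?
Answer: $\frac{3481}{9} \approx 386.78$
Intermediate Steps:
$G{\left(N \right)} = 6 N^{2}$ ($G{\left(N \right)} = N^{2} \cdot 6 = 6 N^{2}$)
$o{\left(a \right)} = 25$
$k = -55$ ($k = -1 - 6 \cdot 3^{2} = -1 - 6 \cdot 9 = -1 - 54 = -55$)
$v{\left(n \right)} = - \frac{94}{3}$ ($v{\left(n \right)} = - \frac{4}{3} + \left(-55 + 25\right) = - \frac{4}{3} - 30 = - \frac{94}{3}$)
$\left(51 + v{\left(s{\left(-2 \right)} \right)}\right)^{2} = \left(51 - \frac{94}{3}\right)^{2} = \left(\frac{59}{3}\right)^{2} = \frac{3481}{9}$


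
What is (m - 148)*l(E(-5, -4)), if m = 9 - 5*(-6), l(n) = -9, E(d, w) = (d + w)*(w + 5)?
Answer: 981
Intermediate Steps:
E(d, w) = (5 + w)*(d + w) (E(d, w) = (d + w)*(5 + w) = (5 + w)*(d + w))
m = 39 (m = 9 + 30 = 39)
(m - 148)*l(E(-5, -4)) = (39 - 148)*(-9) = -109*(-9) = 981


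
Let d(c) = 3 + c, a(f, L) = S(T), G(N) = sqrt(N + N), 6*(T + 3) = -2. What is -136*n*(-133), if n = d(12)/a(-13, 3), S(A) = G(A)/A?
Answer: 90440*I*sqrt(15) ≈ 3.5027e+5*I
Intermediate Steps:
T = -10/3 (T = -3 + (1/6)*(-2) = -3 - 1/3 = -10/3 ≈ -3.3333)
G(N) = sqrt(2)*sqrt(N) (G(N) = sqrt(2*N) = sqrt(2)*sqrt(N))
S(A) = sqrt(2)/sqrt(A) (S(A) = (sqrt(2)*sqrt(A))/A = sqrt(2)/sqrt(A))
a(f, L) = -I*sqrt(15)/5 (a(f, L) = sqrt(2)/sqrt(-10/3) = sqrt(2)*(-I*sqrt(30)/10) = -I*sqrt(15)/5)
n = 5*I*sqrt(15) (n = (3 + 12)/((-I*sqrt(15)/5)) = 15*(I*sqrt(15)/3) = 5*I*sqrt(15) ≈ 19.365*I)
-136*n*(-133) = -680*I*sqrt(15)*(-133) = 90440*I*sqrt(15)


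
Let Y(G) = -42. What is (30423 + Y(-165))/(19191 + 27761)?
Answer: 30381/46952 ≈ 0.64707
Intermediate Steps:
(30423 + Y(-165))/(19191 + 27761) = (30423 - 42)/(19191 + 27761) = 30381/46952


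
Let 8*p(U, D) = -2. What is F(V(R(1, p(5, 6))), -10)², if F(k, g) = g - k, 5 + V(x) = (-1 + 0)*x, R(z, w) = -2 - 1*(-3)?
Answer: 16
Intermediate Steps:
p(U, D) = -¼ (p(U, D) = (⅛)*(-2) = -¼)
R(z, w) = 1 (R(z, w) = -2 + 3 = 1)
V(x) = -5 - x (V(x) = -5 + (-1 + 0)*x = -5 - x)
F(V(R(1, p(5, 6))), -10)² = (-10 - (-5 - 1*1))² = (-10 - (-5 - 1))² = (-10 - 1*(-6))² = (-10 + 6)² = (-4)² = 16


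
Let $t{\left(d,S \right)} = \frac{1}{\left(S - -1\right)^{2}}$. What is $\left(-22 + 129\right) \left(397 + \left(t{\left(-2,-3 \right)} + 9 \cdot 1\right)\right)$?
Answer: $\frac{173875}{4} \approx 43469.0$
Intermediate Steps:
$t{\left(d,S \right)} = \frac{1}{\left(1 + S\right)^{2}}$ ($t{\left(d,S \right)} = \frac{1}{\left(S + 1\right)^{2}} = \frac{1}{\left(1 + S\right)^{2}}$)
$\left(-22 + 129\right) \left(397 + \left(t{\left(-2,-3 \right)} + 9 \cdot 1\right)\right) = \left(-22 + 129\right) \left(397 + \left(\frac{1}{\left(1 - 3\right)^{2}} + 9 \cdot 1\right)\right) = 107 \left(397 + \left(\frac{1}{4} + 9\right)\right) = 107 \left(397 + \frac{37}{4}\right) = 107 \cdot \frac{1625}{4} = \frac{173875}{4}$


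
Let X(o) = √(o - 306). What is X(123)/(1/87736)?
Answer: 87736*I*√183 ≈ 1.1869e+6*I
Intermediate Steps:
X(o) = √(-306 + o)
X(123)/(1/87736) = √(-306 + 123)/(1/87736) = √(-183)/(1/87736) = (I*√183)*87736 = 87736*I*√183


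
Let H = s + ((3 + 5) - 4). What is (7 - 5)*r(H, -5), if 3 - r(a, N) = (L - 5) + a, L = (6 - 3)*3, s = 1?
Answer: -12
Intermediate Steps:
L = 9 (L = 3*3 = 9)
H = 5 (H = 1 + ((3 + 5) - 4) = 1 + (8 - 4) = 1 + 4 = 5)
r(a, N) = -1 - a (r(a, N) = 3 - ((9 - 5) + a) = 3 - (4 + a) = 3 + (-4 - a) = -1 - a)
(7 - 5)*r(H, -5) = (7 - 5)*(-1 - 1*5) = 2*(-1 - 5) = 2*(-6) = -12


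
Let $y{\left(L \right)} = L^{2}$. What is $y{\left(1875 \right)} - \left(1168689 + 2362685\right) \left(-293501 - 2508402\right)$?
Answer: $9894570920347$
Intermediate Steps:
$y{\left(1875 \right)} - \left(1168689 + 2362685\right) \left(-293501 - 2508402\right) = 1875^{2} - \left(1168689 + 2362685\right) \left(-293501 - 2508402\right) = 3515625 - 3531374 \left(-2801903\right) = 3515625 - -9894567404722 = 3515625 + 9894567404722 = 9894570920347$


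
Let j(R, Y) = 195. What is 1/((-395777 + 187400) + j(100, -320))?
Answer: -1/208182 ≈ -4.8035e-6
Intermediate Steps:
1/((-395777 + 187400) + j(100, -320)) = 1/((-395777 + 187400) + 195) = 1/(-208377 + 195) = 1/(-208182) = -1/208182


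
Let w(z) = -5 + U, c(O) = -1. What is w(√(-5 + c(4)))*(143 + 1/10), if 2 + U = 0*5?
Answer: -10017/10 ≈ -1001.7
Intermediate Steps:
U = -2 (U = -2 + 0*5 = -2 + 0 = -2)
w(z) = -7 (w(z) = -5 - 2 = -7)
w(√(-5 + c(4)))*(143 + 1/10) = -7*(143 + 1/10) = -7*(143 + ⅒) = -7*1431/10 = -10017/10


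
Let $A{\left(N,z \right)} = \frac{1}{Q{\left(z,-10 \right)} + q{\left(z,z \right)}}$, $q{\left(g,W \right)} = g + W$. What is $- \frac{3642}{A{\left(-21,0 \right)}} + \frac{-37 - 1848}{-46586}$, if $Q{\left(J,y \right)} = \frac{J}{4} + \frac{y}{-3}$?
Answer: $- \frac{565552155}{46586} \approx -12140.0$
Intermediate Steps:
$q{\left(g,W \right)} = W + g$
$Q{\left(J,y \right)} = - \frac{y}{3} + \frac{J}{4}$ ($Q{\left(J,y \right)} = J \frac{1}{4} + y \left(- \frac{1}{3}\right) = \frac{J}{4} - \frac{y}{3} = - \frac{y}{3} + \frac{J}{4}$)
$A{\left(N,z \right)} = \frac{1}{\frac{10}{3} + \frac{9 z}{4}}$ ($A{\left(N,z \right)} = \frac{1}{\left(\left(- \frac{1}{3}\right) \left(-10\right) + \frac{z}{4}\right) + \left(z + z\right)} = \frac{1}{\left(\frac{10}{3} + \frac{z}{4}\right) + 2 z} = \frac{1}{\frac{10}{3} + \frac{9 z}{4}}$)
$- \frac{3642}{A{\left(-21,0 \right)}} + \frac{-37 - 1848}{-46586} = - \frac{3642}{12 \frac{1}{40 + 27 \cdot 0}} + \frac{-37 - 1848}{-46586} = - \frac{3642}{12 \frac{1}{40 + 0}} + \left(-37 - 1848\right) \left(- \frac{1}{46586}\right) = - \frac{3642}{12 \cdot \frac{1}{40}} - - \frac{1885}{46586} = - \frac{3642}{12 \cdot \frac{1}{40}} + \frac{1885}{46586} = - \frac{3642}{\frac{3}{10}} + \frac{1885}{46586} = \left(-3642\right) \frac{10}{3} + \frac{1885}{46586} = -12140 + \frac{1885}{46586} = - \frac{565552155}{46586}$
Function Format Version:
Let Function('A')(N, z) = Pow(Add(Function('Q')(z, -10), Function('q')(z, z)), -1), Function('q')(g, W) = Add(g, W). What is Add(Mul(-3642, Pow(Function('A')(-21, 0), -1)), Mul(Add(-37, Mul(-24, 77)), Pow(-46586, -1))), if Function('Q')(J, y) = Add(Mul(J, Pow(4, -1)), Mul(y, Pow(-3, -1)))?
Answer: Rational(-565552155, 46586) ≈ -12140.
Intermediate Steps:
Function('q')(g, W) = Add(W, g)
Function('Q')(J, y) = Add(Mul(Rational(-1, 3), y), Mul(Rational(1, 4), J)) (Function('Q')(J, y) = Add(Mul(J, Rational(1, 4)), Mul(y, Rational(-1, 3))) = Add(Mul(Rational(1, 4), J), Mul(Rational(-1, 3), y)) = Add(Mul(Rational(-1, 3), y), Mul(Rational(1, 4), J)))
Function('A')(N, z) = Pow(Add(Rational(10, 3), Mul(Rational(9, 4), z)), -1) (Function('A')(N, z) = Pow(Add(Add(Mul(Rational(-1, 3), -10), Mul(Rational(1, 4), z)), Add(z, z)), -1) = Pow(Add(Add(Rational(10, 3), Mul(Rational(1, 4), z)), Mul(2, z)), -1) = Pow(Add(Rational(10, 3), Mul(Rational(9, 4), z)), -1))
Add(Mul(-3642, Pow(Function('A')(-21, 0), -1)), Mul(Add(-37, Mul(-24, 77)), Pow(-46586, -1))) = Add(Mul(-3642, Pow(Mul(12, Pow(Add(40, Mul(27, 0)), -1)), -1)), Mul(Add(-37, Mul(-24, 77)), Pow(-46586, -1))) = Add(Mul(-3642, Pow(Mul(12, Pow(Add(40, 0), -1)), -1)), Mul(Add(-37, -1848), Rational(-1, 46586))) = Add(Mul(-3642, Pow(Mul(12, Pow(40, -1)), -1)), Mul(-1885, Rational(-1, 46586))) = Add(Mul(-3642, Pow(Mul(12, Rational(1, 40)), -1)), Rational(1885, 46586)) = Add(Mul(-3642, Pow(Rational(3, 10), -1)), Rational(1885, 46586)) = Add(Mul(-3642, Rational(10, 3)), Rational(1885, 46586)) = Add(-12140, Rational(1885, 46586)) = Rational(-565552155, 46586)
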